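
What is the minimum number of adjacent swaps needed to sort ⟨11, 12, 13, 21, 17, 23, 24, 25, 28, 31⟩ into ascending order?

There is 1 adjacent swap.

Minimum adjacent swaps = number of inversions (each swap of adjacent out-of-order elements removes one inversion and no swap can remove more).
Count inversions — for each element, later elements that are smaller:
11: none → 0
12: none → 0
13: none → 0
21: 17 → 1
17: none → 0
23: none → 0
24: none → 0
25: none → 0
28: none → 0
31: none → 0
Total inversions: 0 + 0 + 0 + 1 + 0 + 0 + 0 + 0 + 0 + 0 = 1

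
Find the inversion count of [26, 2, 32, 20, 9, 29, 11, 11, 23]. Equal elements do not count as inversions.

18 inversions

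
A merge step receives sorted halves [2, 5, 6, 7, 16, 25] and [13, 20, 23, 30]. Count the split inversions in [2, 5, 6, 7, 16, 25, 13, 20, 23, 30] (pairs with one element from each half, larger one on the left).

There are 4 split inversions.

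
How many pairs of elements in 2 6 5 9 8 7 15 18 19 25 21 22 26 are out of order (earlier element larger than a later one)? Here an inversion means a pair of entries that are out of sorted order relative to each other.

Out-of-order pairs: 6

Sweep left to right; for each value list the smaller values that follow it:
2: 0
6: 1
5: 0
9: 2
8: 1
7: 0
15: 0
18: 0
19: 0
25: 2
21: 0
22: 0
26: 0
Sum: 0 + 1 + 0 + 2 + 1 + 0 + 0 + 0 + 0 + 2 + 0 + 0 + 0 = 6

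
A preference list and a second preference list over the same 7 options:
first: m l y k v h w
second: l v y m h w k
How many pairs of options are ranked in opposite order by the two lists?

Assign each item its position (1..7) in the first ordering, then rewrite the second ordering as that position sequence:
positions: m→1, l→2, y→3, k→4, v→5, h→6, w→7
second ordering as positions: [2, 5, 3, 1, 6, 7, 4]
Discordant pairs = inversions in this position sequence.
2: 1 → 1
5: 3, 1, 4 → 3
3: 1 → 1
1: 0
6: 4 → 1
7: 4 → 1
4: 0
Total: 1 + 3 + 1 + 0 + 1 + 1 + 0 = 7

There are 7 pairs.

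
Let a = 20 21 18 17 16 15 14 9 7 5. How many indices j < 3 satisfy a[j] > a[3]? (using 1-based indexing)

The element at index 3 is 18.
Elements before it: 20, 21
Those larger than 18: 20, 21

2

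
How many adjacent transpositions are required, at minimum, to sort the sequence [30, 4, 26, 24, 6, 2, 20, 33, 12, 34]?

20 swaps

The minimum number of adjacent swaps to sort an array equals its inversion count, since every such swap removes exactly one inversion.
Count inversions — for each element, later elements that are smaller:
30: 4, 26, 24, 6, 2, 20, 12 → 7
4: 2 → 1
26: 24, 6, 2, 20, 12 → 5
24: 6, 2, 20, 12 → 4
6: 2 → 1
2: none → 0
20: 12 → 1
33: 12 → 1
12: none → 0
34: none → 0
Total inversions: 7 + 1 + 5 + 4 + 1 + 0 + 1 + 1 + 0 + 0 = 20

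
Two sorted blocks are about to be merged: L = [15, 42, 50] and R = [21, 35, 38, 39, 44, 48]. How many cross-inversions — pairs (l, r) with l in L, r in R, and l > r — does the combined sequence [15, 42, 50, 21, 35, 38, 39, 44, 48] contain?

10 split inversions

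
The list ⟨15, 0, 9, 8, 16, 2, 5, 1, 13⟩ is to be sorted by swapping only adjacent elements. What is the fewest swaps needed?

Adjacent swaps: 20

The minimum number of adjacent swaps to sort an array equals its inversion count, since every such swap removes exactly one inversion.
Count inversions — for each element, later elements that are smaller:
15: 0, 9, 8, 2, 5, 1, 13 → 7
0: none → 0
9: 8, 2, 5, 1 → 4
8: 2, 5, 1 → 3
16: 2, 5, 1, 13 → 4
2: 1 → 1
5: 1 → 1
1: none → 0
13: none → 0
Total inversions: 7 + 0 + 4 + 3 + 4 + 1 + 1 + 0 + 0 = 20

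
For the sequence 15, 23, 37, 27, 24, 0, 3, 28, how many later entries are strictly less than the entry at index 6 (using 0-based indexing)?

0 such elements

The element at index 6 is 3.
Elements after it: 28
None of them are smaller than 3.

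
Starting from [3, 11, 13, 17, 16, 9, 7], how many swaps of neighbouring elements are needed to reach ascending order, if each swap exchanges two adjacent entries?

10

Each adjacent swap fixes exactly one inversion, so the minimum swap count equals the number of inversions.
Count inversions — for each element, later elements that are smaller:
3: none → 0
11: 9, 7 → 2
13: 9, 7 → 2
17: 16, 9, 7 → 3
16: 9, 7 → 2
9: 7 → 1
7: none → 0
Total inversions: 0 + 2 + 2 + 3 + 2 + 1 + 0 = 10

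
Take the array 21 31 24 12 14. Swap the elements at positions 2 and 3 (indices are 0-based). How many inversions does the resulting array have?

6

Positions 2 and 3 hold 24 and 12; after swapping, the array is [21, 31, 12, 24, 14].
Element-by-element contributions:
21: 2
31: 3
12: 0
24: 1
14: 0
Sum: 2 + 3 + 0 + 1 + 0 = 6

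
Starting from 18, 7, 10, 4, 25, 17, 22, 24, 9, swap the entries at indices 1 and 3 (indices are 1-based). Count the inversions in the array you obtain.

Positions 1 and 3 hold 18 and 10; after swapping, the array is [10, 7, 18, 4, 25, 17, 22, 24, 9].
Count, for each position, how many later elements it exceeds:
10: 3
7: 1
18: 3
4: 0
25: 4
17: 1
22: 1
24: 1
9: 0
Sum: 3 + 1 + 3 + 0 + 4 + 1 + 1 + 1 + 0 = 14

14 inversions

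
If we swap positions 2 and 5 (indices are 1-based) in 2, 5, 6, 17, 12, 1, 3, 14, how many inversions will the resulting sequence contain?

14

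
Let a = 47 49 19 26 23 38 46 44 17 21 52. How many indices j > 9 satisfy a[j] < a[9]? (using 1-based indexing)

The element at index 9 is 17.
Elements after it: 21, 52
None of them are smaller than 17.

0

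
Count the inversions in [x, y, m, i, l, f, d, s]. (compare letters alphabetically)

There are 21 inversions.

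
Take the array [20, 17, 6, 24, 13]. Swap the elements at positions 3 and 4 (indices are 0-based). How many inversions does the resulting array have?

5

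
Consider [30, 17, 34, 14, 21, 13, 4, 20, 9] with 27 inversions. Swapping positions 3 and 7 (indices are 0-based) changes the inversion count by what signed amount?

Positions 3 and 7 hold 14 and 20; after swapping, the array is [30, 17, 34, 20, 21, 13, 4, 14, 9].
Sweep left to right; for each value list the smaller values that follow it:
30: 7
17: 4
34: 6
20: 4
21: 4
13: 2
4: 0
14: 1
9: 0
Sum: 7 + 4 + 6 + 4 + 4 + 2 + 0 + 1 + 0 = 28
Change: 28 − 27 = +1

+1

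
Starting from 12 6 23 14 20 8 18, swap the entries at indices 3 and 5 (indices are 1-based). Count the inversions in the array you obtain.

Positions 3 and 5 hold 23 and 20; after swapping, the array is [12, 6, 20, 14, 23, 8, 18].
Count, for each position, how many later elements it exceeds:
12 → 6, 8 → 2
6 → none → 0
20 → 14, 8, 18 → 3
14 → 8 → 1
23 → 8, 18 → 2
8 → none → 0
18 → none → 0
Sum: 2 + 0 + 3 + 1 + 2 + 0 + 0 = 8

8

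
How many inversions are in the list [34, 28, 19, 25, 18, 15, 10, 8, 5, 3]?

Element-by-element contributions:
34: 9
28: 8
19: 6
25: 6
18: 5
15: 4
10: 3
8: 2
5: 1
3: 0
Sum: 9 + 8 + 6 + 6 + 5 + 4 + 3 + 2 + 1 + 0 = 44

44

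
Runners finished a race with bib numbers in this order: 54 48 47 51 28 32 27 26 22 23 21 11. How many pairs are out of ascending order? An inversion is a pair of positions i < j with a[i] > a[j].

Inversions: 62

Element-by-element contributions:
54 → 48, 47, 51, 28, 32, 27, 26, 22, 23, 21, 11 → 11
48 → 47, 28, 32, 27, 26, 22, 23, 21, 11 → 9
47 → 28, 32, 27, 26, 22, 23, 21, 11 → 8
51 → 28, 32, 27, 26, 22, 23, 21, 11 → 8
28 → 27, 26, 22, 23, 21, 11 → 6
32 → 27, 26, 22, 23, 21, 11 → 6
27 → 26, 22, 23, 21, 11 → 5
26 → 22, 23, 21, 11 → 4
22 → 21, 11 → 2
23 → 21, 11 → 2
21 → 11 → 1
11 → none → 0
Sum: 11 + 9 + 8 + 8 + 6 + 6 + 5 + 4 + 2 + 2 + 1 + 0 = 62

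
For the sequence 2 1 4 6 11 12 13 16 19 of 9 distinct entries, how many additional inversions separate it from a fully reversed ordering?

35 inversions short

Maximum inversions for 9 distinct elements is C(9, 2) = 9·8/2 = 36.
Current inversions — for each element, count later smaller elements:
2: 1
1: 0
4: 0
6: 0
11: 0
12: 0
13: 0
16: 0
19: 0
Current total: 1 + 0 + 0 + 0 + 0 + 0 + 0 + 0 + 0 = 1
Shortfall: 36 − 1 = 35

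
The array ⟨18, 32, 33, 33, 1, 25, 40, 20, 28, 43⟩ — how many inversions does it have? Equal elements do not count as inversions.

16 out-of-order pairs

Count, for each position, how many later elements it exceeds:
18 → 1 → 1
32 → 1, 25, 20, 28 → 4
33 → 1, 25, 20, 28 → 4
33 → 1, 25, 20, 28 → 4
1 → none → 0
25 → 20 → 1
40 → 20, 28 → 2
20 → none → 0
28 → none → 0
43 → none → 0
Sum: 1 + 4 + 4 + 4 + 0 + 1 + 2 + 0 + 0 + 0 = 16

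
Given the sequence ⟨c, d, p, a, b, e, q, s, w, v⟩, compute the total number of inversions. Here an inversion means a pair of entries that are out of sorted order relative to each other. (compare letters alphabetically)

Inversions: 8

Sweep left to right; for each value list the smaller values that follow it:
c: 2
d: 2
p: 3
a: 0
b: 0
e: 0
q: 0
s: 0
w: 1
v: 0
Sum: 2 + 2 + 3 + 0 + 0 + 0 + 0 + 0 + 1 + 0 = 8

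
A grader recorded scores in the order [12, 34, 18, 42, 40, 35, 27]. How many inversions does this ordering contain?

8 inversions

Listing every pair i<j with a[i]>a[j] (using 1-based positions):
(2,3): 34 > 18
(2,7): 34 > 27
(4,5): 42 > 40
(4,6): 42 > 35
(4,7): 42 > 27
(5,6): 40 > 35
(5,7): 40 > 27
(6,7): 35 > 27
That's 8 pairs.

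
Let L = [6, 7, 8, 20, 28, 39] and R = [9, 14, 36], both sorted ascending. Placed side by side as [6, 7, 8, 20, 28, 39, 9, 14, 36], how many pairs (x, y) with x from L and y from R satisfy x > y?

7

Count, for every r in R, how many entries of L exceed r:
r = 9: 20, 28, 39 → 3
r = 14: 20, 28, 39 → 3
r = 36: 39 → 1
Cross-inversions: 3 + 3 + 1 = 7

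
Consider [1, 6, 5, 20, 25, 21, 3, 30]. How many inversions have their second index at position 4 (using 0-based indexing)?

0

The element at index 4 is 25.
Elements before it: 1, 6, 5, 20
None of them are larger than 25.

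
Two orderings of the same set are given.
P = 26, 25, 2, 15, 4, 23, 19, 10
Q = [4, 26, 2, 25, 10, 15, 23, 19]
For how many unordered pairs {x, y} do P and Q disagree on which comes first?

8

Assign each item its position (1..8) in the first ordering, then rewrite the second ordering as that position sequence:
positions: 26→1, 25→2, 2→3, 15→4, 4→5, 23→6, 19→7, 10→8
second ordering as positions: [5, 1, 3, 2, 8, 4, 6, 7]
Discordant pairs = inversions in this position sequence.
5: 1, 3, 2, 4 → 4
1: 0
3: 2 → 1
2: 0
8: 4, 6, 7 → 3
4: 0
6: 0
7: 0
Total: 4 + 0 + 1 + 0 + 3 + 0 + 0 + 0 = 8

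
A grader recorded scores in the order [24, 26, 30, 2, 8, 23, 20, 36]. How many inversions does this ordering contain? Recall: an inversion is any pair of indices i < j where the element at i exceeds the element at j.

13 out-of-order pairs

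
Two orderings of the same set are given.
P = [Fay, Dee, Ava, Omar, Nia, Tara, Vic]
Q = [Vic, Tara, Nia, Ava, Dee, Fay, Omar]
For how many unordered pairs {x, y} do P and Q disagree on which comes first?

Assign each item its position (1..7) in the first ordering, then rewrite the second ordering as that position sequence:
positions: Fay→1, Dee→2, Ava→3, Omar→4, Nia→5, Tara→6, Vic→7
second ordering as positions: [7, 6, 5, 3, 2, 1, 4]
Discordant pairs = inversions in this position sequence.
7: 6, 5, 3, 2, 1, 4 → 6
6: 5, 3, 2, 1, 4 → 5
5: 3, 2, 1, 4 → 4
3: 2, 1 → 2
2: 1 → 1
1: 0
4: 0
Total: 6 + 5 + 4 + 2 + 1 + 0 + 0 = 18

18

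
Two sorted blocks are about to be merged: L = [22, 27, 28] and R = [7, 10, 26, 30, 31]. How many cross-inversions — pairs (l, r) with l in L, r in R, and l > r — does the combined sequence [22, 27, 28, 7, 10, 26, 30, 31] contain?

8 cross-inversions

Take each right-half value and tally the left-half values above it:
r = 7: 22, 27, 28 → 3
r = 10: 22, 27, 28 → 3
r = 26: 27, 28 → 2
r = 30: none → 0
r = 31: none → 0
Cross-inversions: 3 + 3 + 2 + 0 + 0 = 8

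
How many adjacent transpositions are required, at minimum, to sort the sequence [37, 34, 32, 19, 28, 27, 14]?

19

Each adjacent swap fixes exactly one inversion, so the minimum swap count equals the number of inversions.
Count inversions — for each element, later elements that are smaller:
37: 34, 32, 19, 28, 27, 14 → 6
34: 32, 19, 28, 27, 14 → 5
32: 19, 28, 27, 14 → 4
19: 14 → 1
28: 27, 14 → 2
27: 14 → 1
14: none → 0
Total inversions: 6 + 5 + 4 + 1 + 2 + 1 + 0 = 19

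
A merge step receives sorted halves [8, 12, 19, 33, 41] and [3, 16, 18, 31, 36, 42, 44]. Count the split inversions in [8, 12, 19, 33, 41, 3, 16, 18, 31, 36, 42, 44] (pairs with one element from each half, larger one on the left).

There are 14 cross-inversions.

Count, for every r in R, how many entries of L exceed r:
r = 3: 8, 12, 19, 33, 41 → 5
r = 16: 19, 33, 41 → 3
r = 18: 19, 33, 41 → 3
r = 31: 33, 41 → 2
r = 36: 41 → 1
r = 42: none → 0
r = 44: none → 0
Cross-inversions: 5 + 3 + 3 + 2 + 1 + 0 + 0 = 14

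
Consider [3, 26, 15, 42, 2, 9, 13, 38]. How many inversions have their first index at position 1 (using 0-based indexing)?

4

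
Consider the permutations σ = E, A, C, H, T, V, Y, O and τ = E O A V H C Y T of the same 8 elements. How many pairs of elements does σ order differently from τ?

11 discordant pairs

Assign each item its position (1..8) in the first ordering, then rewrite the second ordering as that position sequence:
positions: E→1, A→2, C→3, H→4, T→5, V→6, Y→7, O→8
second ordering as positions: [1, 8, 2, 6, 4, 3, 7, 5]
Discordant pairs = inversions in this position sequence.
1: 0
8: 2, 6, 4, 3, 7, 5 → 6
2: 0
6: 4, 3, 5 → 3
4: 3 → 1
3: 0
7: 5 → 1
5: 0
Total: 0 + 6 + 0 + 3 + 1 + 0 + 1 + 0 = 11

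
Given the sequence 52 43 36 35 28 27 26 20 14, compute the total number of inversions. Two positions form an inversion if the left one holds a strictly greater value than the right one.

36

Sweep left to right; for each value list the smaller values that follow it:
52 → 43, 36, 35, 28, 27, 26, 20, 14 → 8
43 → 36, 35, 28, 27, 26, 20, 14 → 7
36 → 35, 28, 27, 26, 20, 14 → 6
35 → 28, 27, 26, 20, 14 → 5
28 → 27, 26, 20, 14 → 4
27 → 26, 20, 14 → 3
26 → 20, 14 → 2
20 → 14 → 1
14 → none → 0
Sum: 8 + 7 + 6 + 5 + 4 + 3 + 2 + 1 + 0 = 36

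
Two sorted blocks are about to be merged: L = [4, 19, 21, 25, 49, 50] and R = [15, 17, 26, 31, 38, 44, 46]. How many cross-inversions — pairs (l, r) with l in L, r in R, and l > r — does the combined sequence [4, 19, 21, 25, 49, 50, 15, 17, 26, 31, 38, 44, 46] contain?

There are 20 cross-inversions.

Count, for every r in R, how many entries of L exceed r:
r = 15: 19, 21, 25, 49, 50 → 5
r = 17: 19, 21, 25, 49, 50 → 5
r = 26: 49, 50 → 2
r = 31: 49, 50 → 2
r = 38: 49, 50 → 2
r = 44: 49, 50 → 2
r = 46: 49, 50 → 2
Cross-inversions: 5 + 5 + 2 + 2 + 2 + 2 + 2 = 20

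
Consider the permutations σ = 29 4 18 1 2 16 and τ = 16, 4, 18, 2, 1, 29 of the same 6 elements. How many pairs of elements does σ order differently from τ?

10

Assign each item its position (1..6) in the first ordering, then rewrite the second ordering as that position sequence:
positions: 29→1, 4→2, 18→3, 1→4, 2→5, 16→6
second ordering as positions: [6, 2, 3, 5, 4, 1]
Discordant pairs = inversions in this position sequence.
6: 2, 3, 5, 4, 1 → 5
2: 1 → 1
3: 1 → 1
5: 4, 1 → 2
4: 1 → 1
1: 0
Total: 5 + 1 + 1 + 2 + 1 + 0 = 10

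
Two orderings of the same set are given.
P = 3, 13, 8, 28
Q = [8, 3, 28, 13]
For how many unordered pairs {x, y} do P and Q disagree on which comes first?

3

Assign each item its position (1..4) in the first ordering, then rewrite the second ordering as that position sequence:
positions: 3→1, 13→2, 8→3, 28→4
second ordering as positions: [3, 1, 4, 2]
Discordant pairs = inversions in this position sequence.
3: 1, 2 → 2
1: 0
4: 2 → 1
2: 0
Total: 2 + 0 + 1 + 0 = 3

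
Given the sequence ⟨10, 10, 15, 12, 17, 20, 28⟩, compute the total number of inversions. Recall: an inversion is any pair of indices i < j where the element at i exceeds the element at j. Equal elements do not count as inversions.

Sweep left to right; for each value list the smaller values that follow it:
10 → none → 0
10 → none → 0
15 → 12 → 1
12 → none → 0
17 → none → 0
20 → none → 0
28 → none → 0
Sum: 0 + 0 + 1 + 0 + 0 + 0 + 0 = 1

1 inversion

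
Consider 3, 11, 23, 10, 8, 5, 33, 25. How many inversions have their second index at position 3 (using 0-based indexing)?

2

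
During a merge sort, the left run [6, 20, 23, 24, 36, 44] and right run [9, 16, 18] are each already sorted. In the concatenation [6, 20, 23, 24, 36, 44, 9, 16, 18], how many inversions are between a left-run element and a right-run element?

Take each right-half value and tally the left-half values above it:
r = 9: 20, 23, 24, 36, 44 → 5
r = 16: 20, 23, 24, 36, 44 → 5
r = 18: 20, 23, 24, 36, 44 → 5
Cross-inversions: 5 + 5 + 5 = 15

There are 15 cross-inversions.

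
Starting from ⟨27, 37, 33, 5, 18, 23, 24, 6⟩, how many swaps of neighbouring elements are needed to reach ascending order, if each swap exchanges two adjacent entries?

19

Each adjacent swap fixes exactly one inversion, so the minimum swap count equals the number of inversions.
Count inversions — for each element, later elements that are smaller:
27: 5, 18, 23, 24, 6 → 5
37: 33, 5, 18, 23, 24, 6 → 6
33: 5, 18, 23, 24, 6 → 5
5: none → 0
18: 6 → 1
23: 6 → 1
24: 6 → 1
6: none → 0
Total inversions: 5 + 6 + 5 + 0 + 1 + 1 + 1 + 0 = 19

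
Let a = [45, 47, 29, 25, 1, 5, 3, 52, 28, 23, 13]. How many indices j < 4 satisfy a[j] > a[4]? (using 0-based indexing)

The element at index 4 is 1.
Elements before it: 45, 47, 29, 25
Those larger than 1: 45, 47, 29, 25

4 such elements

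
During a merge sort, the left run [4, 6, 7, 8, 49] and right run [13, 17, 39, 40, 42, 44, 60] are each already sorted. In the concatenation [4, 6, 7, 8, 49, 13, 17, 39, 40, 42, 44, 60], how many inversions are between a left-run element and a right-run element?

6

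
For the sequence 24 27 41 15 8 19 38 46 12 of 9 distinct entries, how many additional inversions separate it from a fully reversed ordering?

18 inversions short

Maximum inversions for 9 distinct elements is C(9, 2) = 9·8/2 = 36.
Current inversions — for each element, count later smaller elements:
24: 4
27: 4
41: 5
15: 2
8: 0
19: 1
38: 1
46: 1
12: 0
Current total: 4 + 4 + 5 + 2 + 0 + 1 + 1 + 1 + 0 = 18
Shortfall: 36 − 18 = 18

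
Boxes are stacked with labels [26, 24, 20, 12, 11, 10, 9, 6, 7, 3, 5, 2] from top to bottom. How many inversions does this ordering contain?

There are 64 out-of-order pairs.

Element-by-element contributions:
26: 11
24: 10
20: 9
12: 8
11: 7
10: 6
9: 5
6: 3
7: 3
3: 1
5: 1
2: 0
Sum: 11 + 10 + 9 + 8 + 7 + 6 + 5 + 3 + 3 + 1 + 1 + 0 = 64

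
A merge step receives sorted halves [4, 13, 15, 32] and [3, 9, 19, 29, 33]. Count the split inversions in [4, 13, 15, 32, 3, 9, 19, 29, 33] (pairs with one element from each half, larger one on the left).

9

Take each right-half value and tally the left-half values above it:
r = 3: 4, 13, 15, 32 → 4
r = 9: 13, 15, 32 → 3
r = 19: 32 → 1
r = 29: 32 → 1
r = 33: none → 0
Cross-inversions: 4 + 3 + 1 + 1 + 0 = 9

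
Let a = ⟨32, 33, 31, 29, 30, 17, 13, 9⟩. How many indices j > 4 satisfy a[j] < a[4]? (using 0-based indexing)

The element at index 4 is 30.
Elements after it: 17, 13, 9
Those smaller than 30: 17, 13, 9

3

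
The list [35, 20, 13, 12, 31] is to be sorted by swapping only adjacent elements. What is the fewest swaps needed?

Minimum adjacent swaps = number of inversions (each swap of adjacent out-of-order elements removes one inversion and no swap can remove more).
Count inversions — for each element, later elements that are smaller:
35: 20, 13, 12, 31 → 4
20: 13, 12 → 2
13: 12 → 1
12: none → 0
31: none → 0
Total inversions: 4 + 2 + 1 + 0 + 0 = 7

7 swaps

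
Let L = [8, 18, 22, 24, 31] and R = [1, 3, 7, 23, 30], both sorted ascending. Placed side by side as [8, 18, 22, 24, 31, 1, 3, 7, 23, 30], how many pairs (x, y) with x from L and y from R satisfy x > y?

Take each right-half value and tally the left-half values above it:
r = 1: 8, 18, 22, 24, 31 → 5
r = 3: 8, 18, 22, 24, 31 → 5
r = 7: 8, 18, 22, 24, 31 → 5
r = 23: 24, 31 → 2
r = 30: 31 → 1
Cross-inversions: 5 + 5 + 5 + 2 + 1 = 18

18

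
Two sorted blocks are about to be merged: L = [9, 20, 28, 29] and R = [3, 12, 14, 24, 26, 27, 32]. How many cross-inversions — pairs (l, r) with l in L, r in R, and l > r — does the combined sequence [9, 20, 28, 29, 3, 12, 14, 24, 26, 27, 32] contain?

There are 16 cross-inversions.

Take each right-half value and tally the left-half values above it:
r = 3: 9, 20, 28, 29 → 4
r = 12: 20, 28, 29 → 3
r = 14: 20, 28, 29 → 3
r = 24: 28, 29 → 2
r = 26: 28, 29 → 2
r = 27: 28, 29 → 2
r = 32: none → 0
Cross-inversions: 4 + 3 + 3 + 2 + 2 + 2 + 0 = 16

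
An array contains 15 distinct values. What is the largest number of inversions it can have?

There are 105 inversions.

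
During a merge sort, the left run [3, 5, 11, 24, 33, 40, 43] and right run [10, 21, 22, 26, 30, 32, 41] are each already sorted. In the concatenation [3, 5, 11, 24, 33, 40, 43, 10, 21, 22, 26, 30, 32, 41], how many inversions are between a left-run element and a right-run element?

Take each right-half value and tally the left-half values above it:
r = 10: 11, 24, 33, 40, 43 → 5
r = 21: 24, 33, 40, 43 → 4
r = 22: 24, 33, 40, 43 → 4
r = 26: 33, 40, 43 → 3
r = 30: 33, 40, 43 → 3
r = 32: 33, 40, 43 → 3
r = 41: 43 → 1
Cross-inversions: 5 + 4 + 4 + 3 + 3 + 3 + 1 = 23

23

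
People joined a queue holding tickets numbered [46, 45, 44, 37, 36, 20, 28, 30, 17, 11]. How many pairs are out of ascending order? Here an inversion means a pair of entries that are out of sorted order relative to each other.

Element-by-element contributions:
46: 9
45: 8
44: 7
37: 6
36: 5
20: 2
28: 2
30: 2
17: 1
11: 0
Sum: 9 + 8 + 7 + 6 + 5 + 2 + 2 + 2 + 1 + 0 = 42

Inversions: 42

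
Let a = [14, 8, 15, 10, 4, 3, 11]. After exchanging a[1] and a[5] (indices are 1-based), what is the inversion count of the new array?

9 inversions

Positions 1 and 5 hold 14 and 4; after swapping, the array is [4, 8, 15, 10, 14, 3, 11].
For each element, count later entries that are smaller:
4 → 3 → 1
8 → 3 → 1
15 → 10, 14, 3, 11 → 4
10 → 3 → 1
14 → 3, 11 → 2
3 → none → 0
11 → none → 0
Sum: 1 + 1 + 4 + 1 + 2 + 0 + 0 = 9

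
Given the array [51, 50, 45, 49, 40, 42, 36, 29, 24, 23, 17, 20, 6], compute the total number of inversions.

Inversions: 75

For each element, count later entries that are smaller:
51 → 50, 45, 49, 40, 42, 36, 29, 24, 23, 17, 20, 6 → 12
50 → 45, 49, 40, 42, 36, 29, 24, 23, 17, 20, 6 → 11
45 → 40, 42, 36, 29, 24, 23, 17, 20, 6 → 9
49 → 40, 42, 36, 29, 24, 23, 17, 20, 6 → 9
40 → 36, 29, 24, 23, 17, 20, 6 → 7
42 → 36, 29, 24, 23, 17, 20, 6 → 7
36 → 29, 24, 23, 17, 20, 6 → 6
29 → 24, 23, 17, 20, 6 → 5
24 → 23, 17, 20, 6 → 4
23 → 17, 20, 6 → 3
17 → 6 → 1
20 → 6 → 1
6 → none → 0
Sum: 12 + 11 + 9 + 9 + 7 + 7 + 6 + 5 + 4 + 3 + 1 + 1 + 0 = 75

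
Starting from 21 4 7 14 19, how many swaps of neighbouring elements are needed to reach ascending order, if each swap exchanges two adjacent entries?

There are 4 adjacent swaps.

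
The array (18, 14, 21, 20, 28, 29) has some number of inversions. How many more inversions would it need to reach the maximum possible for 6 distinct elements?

Maximum inversions for 6 distinct elements is C(6, 2) = 6·5/2 = 15.
Current inversions — for each element, count later smaller elements:
18: 1
14: 0
21: 1
20: 0
28: 0
29: 0
Current total: 1 + 0 + 1 + 0 + 0 + 0 = 2
Shortfall: 15 − 2 = 13

13 inversions short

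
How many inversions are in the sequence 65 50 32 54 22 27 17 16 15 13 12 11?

63 inversions

For each element, count later entries that are smaller:
65 → 50, 32, 54, 22, 27, 17, 16, 15, 13, 12, 11 → 11
50 → 32, 22, 27, 17, 16, 15, 13, 12, 11 → 9
32 → 22, 27, 17, 16, 15, 13, 12, 11 → 8
54 → 22, 27, 17, 16, 15, 13, 12, 11 → 8
22 → 17, 16, 15, 13, 12, 11 → 6
27 → 17, 16, 15, 13, 12, 11 → 6
17 → 16, 15, 13, 12, 11 → 5
16 → 15, 13, 12, 11 → 4
15 → 13, 12, 11 → 3
13 → 12, 11 → 2
12 → 11 → 1
11 → none → 0
Sum: 11 + 9 + 8 + 8 + 6 + 6 + 5 + 4 + 3 + 2 + 1 + 0 = 63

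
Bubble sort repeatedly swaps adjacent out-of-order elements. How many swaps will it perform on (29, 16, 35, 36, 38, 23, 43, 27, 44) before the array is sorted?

The minimum number of adjacent swaps to sort an array equals its inversion count, since every such swap removes exactly one inversion.
Count inversions — for each element, later elements that are smaller:
29: 16, 23, 27 → 3
16: none → 0
35: 23, 27 → 2
36: 23, 27 → 2
38: 23, 27 → 2
23: none → 0
43: 27 → 1
27: none → 0
44: none → 0
Total inversions: 3 + 0 + 2 + 2 + 2 + 0 + 1 + 0 + 0 = 10

10 adjacent swaps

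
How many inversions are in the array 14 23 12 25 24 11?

8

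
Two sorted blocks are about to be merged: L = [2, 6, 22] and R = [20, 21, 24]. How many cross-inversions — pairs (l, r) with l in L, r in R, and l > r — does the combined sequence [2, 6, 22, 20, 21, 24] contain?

2 split inversions

Count, for every r in R, how many entries of L exceed r:
r = 20: 22 → 1
r = 21: 22 → 1
r = 24: none → 0
Cross-inversions: 1 + 1 + 0 = 2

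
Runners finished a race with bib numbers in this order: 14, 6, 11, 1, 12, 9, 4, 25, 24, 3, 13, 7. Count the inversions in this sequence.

33

Sweep left to right; for each value list the smaller values that follow it:
14: 9
6: 3
11: 5
1: 0
12: 4
9: 3
4: 1
25: 4
24: 3
3: 0
13: 1
7: 0
Sum: 9 + 3 + 5 + 0 + 4 + 3 + 1 + 4 + 3 + 0 + 1 + 0 = 33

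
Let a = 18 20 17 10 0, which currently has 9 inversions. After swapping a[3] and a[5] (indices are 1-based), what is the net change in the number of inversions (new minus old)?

-3

Positions 3 and 5 hold 17 and 0; after swapping, the array is [18, 20, 0, 10, 17].
Sweep left to right; for each value list the smaller values that follow it:
18: 3
20: 3
0: 0
10: 0
17: 0
Sum: 3 + 3 + 0 + 0 + 0 = 6
Change: 6 − 9 = -3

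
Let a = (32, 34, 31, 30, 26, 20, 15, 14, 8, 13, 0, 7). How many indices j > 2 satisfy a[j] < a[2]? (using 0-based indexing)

9

The element at index 2 is 31.
Elements after it: 30, 26, 20, 15, 14, 8, 13, 0, 7
Those smaller than 31: 30, 26, 20, 15, 14, 8, 13, 0, 7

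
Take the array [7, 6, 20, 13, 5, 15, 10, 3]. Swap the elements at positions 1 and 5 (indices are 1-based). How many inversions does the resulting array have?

Positions 1 and 5 hold 7 and 5; after swapping, the array is [5, 6, 20, 13, 7, 15, 10, 3].
Count, for each position, how many later elements it exceeds:
5: 1
6: 1
20: 5
13: 3
7: 1
15: 2
10: 1
3: 0
Sum: 1 + 1 + 5 + 3 + 1 + 2 + 1 + 0 = 14

14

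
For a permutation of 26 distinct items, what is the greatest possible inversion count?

A reversed (strictly descending) arrangement makes every pair an inversion, giving C(26, 2) inversions.
C(26, 2) = 26·25/2 = 325

There are 325 inversions.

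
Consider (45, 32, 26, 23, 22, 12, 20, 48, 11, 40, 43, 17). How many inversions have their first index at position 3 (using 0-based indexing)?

5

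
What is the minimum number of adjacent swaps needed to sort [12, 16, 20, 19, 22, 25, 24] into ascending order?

The minimum number of adjacent swaps to sort an array equals its inversion count, since every such swap removes exactly one inversion.
Count inversions — for each element, later elements that are smaller:
12: none → 0
16: none → 0
20: 19 → 1
19: none → 0
22: none → 0
25: 24 → 1
24: none → 0
Total inversions: 0 + 0 + 1 + 0 + 0 + 1 + 0 = 2

2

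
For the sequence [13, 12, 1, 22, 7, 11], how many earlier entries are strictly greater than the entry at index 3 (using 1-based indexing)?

2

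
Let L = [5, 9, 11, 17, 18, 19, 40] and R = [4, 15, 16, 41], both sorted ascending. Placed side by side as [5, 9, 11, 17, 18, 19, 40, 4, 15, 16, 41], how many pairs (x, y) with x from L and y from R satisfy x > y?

Split inversions: 15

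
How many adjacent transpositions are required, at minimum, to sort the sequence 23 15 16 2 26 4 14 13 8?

24 swaps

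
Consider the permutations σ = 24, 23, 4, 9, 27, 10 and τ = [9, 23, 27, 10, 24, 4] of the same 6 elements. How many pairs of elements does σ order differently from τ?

8

Assign each item its position (1..6) in the first ordering, then rewrite the second ordering as that position sequence:
positions: 24→1, 23→2, 4→3, 9→4, 27→5, 10→6
second ordering as positions: [4, 2, 5, 6, 1, 3]
Discordant pairs = inversions in this position sequence.
4: 2, 1, 3 → 3
2: 1 → 1
5: 1, 3 → 2
6: 1, 3 → 2
1: 0
3: 0
Total: 3 + 1 + 2 + 2 + 0 + 0 = 8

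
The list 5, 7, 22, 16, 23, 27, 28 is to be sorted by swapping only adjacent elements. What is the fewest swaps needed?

Each adjacent swap fixes exactly one inversion, so the minimum swap count equals the number of inversions.
Count inversions — for each element, later elements that are smaller:
5: none → 0
7: none → 0
22: 16 → 1
16: none → 0
23: none → 0
27: none → 0
28: none → 0
Total inversions: 0 + 0 + 1 + 0 + 0 + 0 + 0 = 1

Adjacent swaps: 1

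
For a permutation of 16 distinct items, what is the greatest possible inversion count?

There are 120 inversions.

The maximum occurs when the array is in strictly decreasing order: every one of the C(16, 2) pairs is inverted.
C(16, 2) = 16·15/2 = 120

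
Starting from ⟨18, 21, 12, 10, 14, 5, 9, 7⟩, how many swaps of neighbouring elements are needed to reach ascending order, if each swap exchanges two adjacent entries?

Swaps: 23

The minimum number of adjacent swaps to sort an array equals its inversion count, since every such swap removes exactly one inversion.
Count inversions — for each element, later elements that are smaller:
18: 12, 10, 14, 5, 9, 7 → 6
21: 12, 10, 14, 5, 9, 7 → 6
12: 10, 5, 9, 7 → 4
10: 5, 9, 7 → 3
14: 5, 9, 7 → 3
5: none → 0
9: 7 → 1
7: none → 0
Total inversions: 6 + 6 + 4 + 3 + 3 + 0 + 1 + 0 = 23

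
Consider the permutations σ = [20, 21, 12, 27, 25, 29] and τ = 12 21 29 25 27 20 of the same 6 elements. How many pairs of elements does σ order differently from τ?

Assign each item its position (1..6) in the first ordering, then rewrite the second ordering as that position sequence:
positions: 20→1, 21→2, 12→3, 27→4, 25→5, 29→6
second ordering as positions: [3, 2, 6, 5, 4, 1]
Discordant pairs = inversions in this position sequence.
3: 2, 1 → 2
2: 1 → 1
6: 5, 4, 1 → 3
5: 4, 1 → 2
4: 1 → 1
1: 0
Total: 2 + 1 + 3 + 2 + 1 + 0 = 9

9 discordant pairs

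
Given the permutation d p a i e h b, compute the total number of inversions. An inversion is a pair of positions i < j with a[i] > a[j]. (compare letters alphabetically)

Out-of-order index pairs (1-indexed):
(1,3): d > a
(1,7): d > b
(2,3): p > a
(2,4): p > i
(2,5): p > e
(2,6): p > h
(2,7): p > b
(4,5): i > e
(4,6): i > h
(4,7): i > b
(5,7): e > b
(6,7): h > b
That's 12 pairs.

12 inversions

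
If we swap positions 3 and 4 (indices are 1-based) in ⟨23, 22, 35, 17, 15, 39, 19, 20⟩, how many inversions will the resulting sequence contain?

Inversions: 15

Positions 3 and 4 hold 35 and 17; after swapping, the array is [23, 22, 17, 35, 15, 39, 19, 20].
Count, for each position, how many later elements it exceeds:
23 → 22, 17, 15, 19, 20 → 5
22 → 17, 15, 19, 20 → 4
17 → 15 → 1
35 → 15, 19, 20 → 3
15 → none → 0
39 → 19, 20 → 2
19 → none → 0
20 → none → 0
Sum: 5 + 4 + 1 + 3 + 0 + 2 + 0 + 0 = 15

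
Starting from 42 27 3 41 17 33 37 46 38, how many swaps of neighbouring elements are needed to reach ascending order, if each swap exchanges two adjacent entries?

Minimum adjacent swaps = number of inversions (each swap of adjacent out-of-order elements removes one inversion and no swap can remove more).
Count inversions — for each element, later elements that are smaller:
42: 27, 3, 41, 17, 33, 37, 38 → 7
27: 3, 17 → 2
3: none → 0
41: 17, 33, 37, 38 → 4
17: none → 0
33: none → 0
37: none → 0
46: 38 → 1
38: none → 0
Total inversions: 7 + 2 + 0 + 4 + 0 + 0 + 0 + 1 + 0 = 14

14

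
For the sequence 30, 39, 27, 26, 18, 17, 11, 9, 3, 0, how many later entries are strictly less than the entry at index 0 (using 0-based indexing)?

8

The element at index 0 is 30.
Elements after it: 39, 27, 26, 18, 17, 11, 9, 3, 0
Those smaller than 30: 27, 26, 18, 17, 11, 9, 3, 0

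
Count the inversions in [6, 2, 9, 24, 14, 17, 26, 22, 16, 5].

17 out-of-order pairs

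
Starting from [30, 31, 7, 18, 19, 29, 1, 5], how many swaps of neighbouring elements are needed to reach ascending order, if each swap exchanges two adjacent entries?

The minimum number of adjacent swaps to sort an array equals its inversion count, since every such swap removes exactly one inversion.
Count inversions — for each element, later elements that are smaller:
30: 7, 18, 19, 29, 1, 5 → 6
31: 7, 18, 19, 29, 1, 5 → 6
7: 1, 5 → 2
18: 1, 5 → 2
19: 1, 5 → 2
29: 1, 5 → 2
1: none → 0
5: none → 0
Total inversions: 6 + 6 + 2 + 2 + 2 + 2 + 0 + 0 = 20

20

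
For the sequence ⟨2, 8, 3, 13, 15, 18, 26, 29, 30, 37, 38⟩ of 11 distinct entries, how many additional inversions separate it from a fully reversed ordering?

54 inversions short

Maximum inversions for 11 distinct elements is C(11, 2) = 11·10/2 = 55.
Current inversions — for each element, count later smaller elements:
2: 0
8: 1
3: 0
13: 0
15: 0
18: 0
26: 0
29: 0
30: 0
37: 0
38: 0
Current total: 0 + 1 + 0 + 0 + 0 + 0 + 0 + 0 + 0 + 0 + 0 = 1
Shortfall: 55 − 1 = 54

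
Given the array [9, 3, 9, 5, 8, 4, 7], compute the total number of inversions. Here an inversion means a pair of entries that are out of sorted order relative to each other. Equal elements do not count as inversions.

12

Sweep left to right; for each value list the smaller values that follow it:
9: 5
3: 0
9: 4
5: 1
8: 2
4: 0
7: 0
Sum: 5 + 0 + 4 + 1 + 2 + 0 + 0 = 12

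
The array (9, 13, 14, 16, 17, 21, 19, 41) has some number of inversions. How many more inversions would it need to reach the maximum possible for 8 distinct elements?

27 inversions short

Maximum inversions for 8 distinct elements is C(8, 2) = 8·7/2 = 28.
Current inversions — for each element, count later smaller elements:
9: 0
13: 0
14: 0
16: 0
17: 0
21: 1
19: 0
41: 0
Current total: 0 + 0 + 0 + 0 + 0 + 1 + 0 + 0 = 1
Shortfall: 28 − 1 = 27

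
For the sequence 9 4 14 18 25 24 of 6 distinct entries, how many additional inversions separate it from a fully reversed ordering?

13

Maximum inversions for 6 distinct elements is C(6, 2) = 6·5/2 = 15.
Current inversions — for each element, count later smaller elements:
9: 1
4: 0
14: 0
18: 0
25: 1
24: 0
Current total: 1 + 0 + 0 + 0 + 1 + 0 = 2
Shortfall: 15 − 2 = 13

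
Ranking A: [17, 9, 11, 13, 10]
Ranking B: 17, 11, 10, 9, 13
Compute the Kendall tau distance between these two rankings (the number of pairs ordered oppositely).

Assign each item its position (1..5) in the first ordering, then rewrite the second ordering as that position sequence:
positions: 17→1, 9→2, 11→3, 13→4, 10→5
second ordering as positions: [1, 3, 5, 2, 4]
Discordant pairs = inversions in this position sequence.
1: 0
3: 2 → 1
5: 2, 4 → 2
2: 0
4: 0
Total: 0 + 1 + 2 + 0 + 0 = 3

There are 3 discordant pairs.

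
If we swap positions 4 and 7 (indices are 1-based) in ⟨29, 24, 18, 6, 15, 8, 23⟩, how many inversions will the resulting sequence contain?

Inversions: 20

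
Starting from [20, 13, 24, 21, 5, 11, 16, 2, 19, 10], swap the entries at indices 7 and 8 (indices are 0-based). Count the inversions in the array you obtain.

Positions 7 and 8 hold 2 and 19; after swapping, the array is [20, 13, 24, 21, 5, 11, 16, 19, 2, 10].
Count, for each position, how many later elements it exceeds:
20: 7
13: 4
24: 7
21: 6
5: 1
11: 2
16: 2
19: 2
2: 0
10: 0
Sum: 7 + 4 + 7 + 6 + 1 + 2 + 2 + 2 + 0 + 0 = 31

31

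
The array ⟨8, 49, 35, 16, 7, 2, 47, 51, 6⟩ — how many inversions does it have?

Count, for each position, how many later elements it exceeds:
8: 3
49: 6
35: 4
16: 3
7: 2
2: 0
47: 1
51: 1
6: 0
Sum: 3 + 6 + 4 + 3 + 2 + 0 + 1 + 1 + 0 = 20

20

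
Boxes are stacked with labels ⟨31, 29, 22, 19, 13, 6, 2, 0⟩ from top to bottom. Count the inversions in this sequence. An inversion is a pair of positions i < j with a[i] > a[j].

28

Sweep left to right; for each value list the smaller values that follow it:
31: 7
29: 6
22: 5
19: 4
13: 3
6: 2
2: 1
0: 0
Sum: 7 + 6 + 5 + 4 + 3 + 2 + 1 + 0 = 28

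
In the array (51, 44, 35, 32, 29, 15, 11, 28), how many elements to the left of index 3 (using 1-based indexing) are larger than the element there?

2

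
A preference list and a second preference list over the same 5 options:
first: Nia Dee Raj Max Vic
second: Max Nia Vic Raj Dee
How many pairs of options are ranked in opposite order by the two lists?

6

Assign each item its position (1..5) in the first ordering, then rewrite the second ordering as that position sequence:
positions: Nia→1, Dee→2, Raj→3, Max→4, Vic→5
second ordering as positions: [4, 1, 5, 3, 2]
Discordant pairs = inversions in this position sequence.
4: 1, 3, 2 → 3
1: 0
5: 3, 2 → 2
3: 2 → 1
2: 0
Total: 3 + 0 + 2 + 1 + 0 = 6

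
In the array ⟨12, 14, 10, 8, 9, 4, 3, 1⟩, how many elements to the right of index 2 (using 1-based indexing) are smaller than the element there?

The element at index 2 is 14.
Elements after it: 10, 8, 9, 4, 3, 1
Those smaller than 14: 10, 8, 9, 4, 3, 1

6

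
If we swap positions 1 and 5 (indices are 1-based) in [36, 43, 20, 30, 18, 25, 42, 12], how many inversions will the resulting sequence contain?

Positions 1 and 5 hold 36 and 18; after swapping, the array is [18, 43, 20, 30, 36, 25, 42, 12].
Count, for each position, how many later elements it exceeds:
18 → 12 → 1
43 → 20, 30, 36, 25, 42, 12 → 6
20 → 12 → 1
30 → 25, 12 → 2
36 → 25, 12 → 2
25 → 12 → 1
42 → 12 → 1
12 → none → 0
Sum: 1 + 6 + 1 + 2 + 2 + 1 + 1 + 0 = 14

Inversions: 14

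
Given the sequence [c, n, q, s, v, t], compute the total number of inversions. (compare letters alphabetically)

1 inversion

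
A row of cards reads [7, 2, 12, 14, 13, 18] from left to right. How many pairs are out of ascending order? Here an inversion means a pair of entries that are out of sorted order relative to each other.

2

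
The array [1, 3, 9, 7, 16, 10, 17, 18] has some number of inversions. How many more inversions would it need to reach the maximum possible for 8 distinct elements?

26 inversions short

Maximum inversions for 8 distinct elements is C(8, 2) = 8·7/2 = 28.
Current inversions — for each element, count later smaller elements:
1: 0
3: 0
9: 1
7: 0
16: 1
10: 0
17: 0
18: 0
Current total: 0 + 0 + 1 + 0 + 1 + 0 + 0 + 0 = 2
Shortfall: 28 − 2 = 26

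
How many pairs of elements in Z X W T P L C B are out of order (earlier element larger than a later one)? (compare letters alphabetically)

28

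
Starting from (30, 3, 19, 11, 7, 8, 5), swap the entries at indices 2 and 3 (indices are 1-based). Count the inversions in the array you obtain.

16 inversions

Positions 2 and 3 hold 3 and 19; after swapping, the array is [30, 19, 3, 11, 7, 8, 5].
Sweep left to right; for each value list the smaller values that follow it:
30: 6
19: 5
3: 0
11: 3
7: 1
8: 1
5: 0
Sum: 6 + 5 + 0 + 3 + 1 + 1 + 0 = 16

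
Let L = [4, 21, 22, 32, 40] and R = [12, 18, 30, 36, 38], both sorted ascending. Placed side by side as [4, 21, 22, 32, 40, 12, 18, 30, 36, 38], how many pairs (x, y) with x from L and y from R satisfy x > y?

12

Take each right-half value and tally the left-half values above it:
r = 12: 21, 22, 32, 40 → 4
r = 18: 21, 22, 32, 40 → 4
r = 30: 32, 40 → 2
r = 36: 40 → 1
r = 38: 40 → 1
Cross-inversions: 4 + 4 + 2 + 1 + 1 = 12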